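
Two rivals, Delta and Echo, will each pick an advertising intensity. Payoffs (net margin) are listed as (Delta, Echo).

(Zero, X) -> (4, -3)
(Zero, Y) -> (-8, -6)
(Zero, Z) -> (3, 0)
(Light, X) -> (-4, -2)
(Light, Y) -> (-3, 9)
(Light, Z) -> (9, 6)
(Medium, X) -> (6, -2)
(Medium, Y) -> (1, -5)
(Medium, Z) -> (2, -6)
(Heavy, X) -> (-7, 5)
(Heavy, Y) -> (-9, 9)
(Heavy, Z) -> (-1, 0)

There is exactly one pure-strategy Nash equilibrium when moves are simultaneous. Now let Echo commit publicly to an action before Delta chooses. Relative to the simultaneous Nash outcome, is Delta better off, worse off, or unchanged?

better off

Backward induction with Echo moving first.
- X: Delta compares 4, -4, 6, -7 and picks Medium; Echo would get -2.
- Y: Delta compares -8, -3, 1, -9 and picks Medium; Echo would get -5.
- Z: Delta compares 3, 9, 2, -1 and picks Light; Echo would get 6.
Maximizing over -2, -5, 6, Echo chooses Z. Subgame-perfect outcome: (Light, Z) with payoffs (9, 6).
Now find the simultaneous Nash equilibrium.
Delta's best replies: X→Medium; Y→Medium; Z→Light.
Echo's best replies: Zero→Z; Light→Y; Medium→X; Heavy→Y.
The unique mutual best reply is (Medium, X), giving (6, -2).
Delta earns 9 sequentially versus 6 at the Nash outcome: better off.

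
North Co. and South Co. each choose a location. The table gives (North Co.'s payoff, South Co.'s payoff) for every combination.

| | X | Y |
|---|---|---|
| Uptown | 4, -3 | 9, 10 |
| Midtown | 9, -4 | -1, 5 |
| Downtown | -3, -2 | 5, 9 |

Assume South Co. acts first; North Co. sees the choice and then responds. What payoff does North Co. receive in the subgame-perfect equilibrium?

North Co. best-responds to each possible South Co. move:
- X → North Co. plays Midtown (best of 4, 9, -3); South Co. gets -4.
- Y → North Co. plays Uptown (best of 9, -1, 5); South Co. gets 10.
Maximizing over -4, 10, South Co. chooses Y. Subgame-perfect outcome: (Uptown, Y) with payoffs (9, 10).

9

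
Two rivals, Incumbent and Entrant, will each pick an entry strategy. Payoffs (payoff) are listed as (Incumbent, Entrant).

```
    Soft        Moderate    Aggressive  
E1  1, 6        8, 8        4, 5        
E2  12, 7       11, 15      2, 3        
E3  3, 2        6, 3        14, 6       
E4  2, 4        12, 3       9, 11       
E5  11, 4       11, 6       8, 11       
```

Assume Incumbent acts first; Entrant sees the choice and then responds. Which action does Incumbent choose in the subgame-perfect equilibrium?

Entrant best-responds to each possible Incumbent move:
- E1 → Entrant plays Moderate (best of 6, 8, 5); Incumbent gets 8.
- E2 → Entrant plays Moderate (best of 7, 15, 3); Incumbent gets 11.
- E3 → Entrant plays Aggressive (best of 2, 3, 6); Incumbent gets 14.
- E4 → Entrant plays Aggressive (best of 4, 3, 11); Incumbent gets 9.
- E5 → Entrant plays Aggressive (best of 4, 6, 11); Incumbent gets 8.
Incumbent's induced payoffs are 8, 11, 14, 9, 8, so Incumbent commits to E3. Subgame-perfect outcome: (E3, Aggressive) with payoffs (14, 6).

E3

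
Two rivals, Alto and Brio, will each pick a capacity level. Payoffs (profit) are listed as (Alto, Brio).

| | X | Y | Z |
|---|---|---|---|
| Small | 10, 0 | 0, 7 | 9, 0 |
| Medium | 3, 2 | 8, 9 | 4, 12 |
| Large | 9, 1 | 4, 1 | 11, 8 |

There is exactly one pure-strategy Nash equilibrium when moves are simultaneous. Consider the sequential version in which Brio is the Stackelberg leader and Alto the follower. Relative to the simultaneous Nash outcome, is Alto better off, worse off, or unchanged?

worse off

Solve by backward induction (Brio leads).
- X: BR = Small, leader payoff 0.
- Y: BR = Medium, leader payoff 9.
- Z: BR = Large, leader payoff 8.
Among 0, 9, 8, the best is 9 at Y. Subgame-perfect outcome: (Medium, Y) with payoffs (8, 9).
Under simultaneous play:
Alto's best replies: X→Small; Y→Medium; Z→Large.
Brio's best replies: Small→Y; Medium→Z; Large→Z.
The unique mutual best reply is (Large, Z), giving (11, 8).
Alto earns 8 sequentially versus 11 at the Nash outcome: worse off.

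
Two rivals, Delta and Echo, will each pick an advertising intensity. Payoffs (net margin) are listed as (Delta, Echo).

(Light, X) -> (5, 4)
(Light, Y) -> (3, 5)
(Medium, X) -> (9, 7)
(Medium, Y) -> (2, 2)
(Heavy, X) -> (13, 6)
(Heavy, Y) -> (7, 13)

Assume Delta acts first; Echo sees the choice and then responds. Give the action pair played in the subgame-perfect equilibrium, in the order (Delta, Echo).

(Medium, X)

Solve by backward induction (Delta leads).
- Light → Echo plays Y (best of 4, 5); Delta gets 3.
- Medium → Echo plays X (best of 7, 2); Delta gets 9.
- Heavy → Echo plays Y (best of 6, 13); Delta gets 7.
Among 3, 9, 7, the best is 9 at Medium. Subgame-perfect outcome: (Medium, X) with payoffs (9, 7).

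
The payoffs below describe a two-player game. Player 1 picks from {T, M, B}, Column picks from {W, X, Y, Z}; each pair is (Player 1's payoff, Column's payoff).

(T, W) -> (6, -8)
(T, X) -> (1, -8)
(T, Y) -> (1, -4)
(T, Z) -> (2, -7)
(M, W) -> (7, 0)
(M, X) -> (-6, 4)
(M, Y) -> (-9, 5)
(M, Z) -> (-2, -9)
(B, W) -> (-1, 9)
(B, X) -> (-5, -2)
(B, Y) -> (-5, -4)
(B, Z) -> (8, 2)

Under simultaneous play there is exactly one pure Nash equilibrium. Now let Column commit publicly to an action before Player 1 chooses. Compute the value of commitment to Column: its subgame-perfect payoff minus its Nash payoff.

6

Backward induction with Column moving first.
- W: BR = M, leader payoff 0.
- X: BR = T, leader payoff -8.
- Y: BR = T, leader payoff -4.
- Z: BR = B, leader payoff 2.
Column's induced payoffs are 0, -8, -4, 2, so Column commits to Z. Subgame-perfect outcome: (B, Z) with payoffs (8, 2).
For the simultaneous game, intersect best replies.
Player 1's best replies: W→M; X→T; Y→T; Z→B.
Column's best replies: T→Y; M→Y; B→W.
The unique mutual best reply is (T, Y), giving (1, -4).
Column's commitment gain: 2 − -4 = 6.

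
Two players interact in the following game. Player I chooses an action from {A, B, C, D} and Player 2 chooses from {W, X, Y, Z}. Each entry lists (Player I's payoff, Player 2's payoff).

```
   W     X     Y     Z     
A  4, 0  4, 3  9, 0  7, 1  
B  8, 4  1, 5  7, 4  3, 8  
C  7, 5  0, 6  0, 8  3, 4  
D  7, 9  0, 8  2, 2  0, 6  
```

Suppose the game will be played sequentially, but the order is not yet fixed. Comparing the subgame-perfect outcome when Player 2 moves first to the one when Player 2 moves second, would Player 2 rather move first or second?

second

If Player I leads: Player 2's best replies are A→X, B→Z, C→Y, D→W; Player I's induced payoffs 4, 3, 0, 7; outcome (D, W), payoffs (7, 9).
If Player 2 leads: Player I's best replies are W→B, X→A, Y→A, Z→A; Player 2's induced payoffs 4, 3, 0, 1; outcome (B, W), payoffs (8, 4).
Player 2 gets 4 moving first and 9 moving second, so Player 2 prefers to move second.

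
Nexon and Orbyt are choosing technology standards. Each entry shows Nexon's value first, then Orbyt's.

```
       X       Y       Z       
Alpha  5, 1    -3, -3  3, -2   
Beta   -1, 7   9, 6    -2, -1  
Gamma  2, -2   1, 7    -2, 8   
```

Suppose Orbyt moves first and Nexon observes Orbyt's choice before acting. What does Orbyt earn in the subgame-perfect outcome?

6

Work backward from Nexon's decision.
- X → Nexon plays Alpha (best of 5, -1, 2); Orbyt gets 1.
- Y → Nexon plays Beta (best of -3, 9, 1); Orbyt gets 6.
- Z → Nexon plays Alpha (best of 3, -2, -2); Orbyt gets -2.
Maximizing over 1, 6, -2, Orbyt chooses Y. Subgame-perfect outcome: (Beta, Y) with payoffs (9, 6).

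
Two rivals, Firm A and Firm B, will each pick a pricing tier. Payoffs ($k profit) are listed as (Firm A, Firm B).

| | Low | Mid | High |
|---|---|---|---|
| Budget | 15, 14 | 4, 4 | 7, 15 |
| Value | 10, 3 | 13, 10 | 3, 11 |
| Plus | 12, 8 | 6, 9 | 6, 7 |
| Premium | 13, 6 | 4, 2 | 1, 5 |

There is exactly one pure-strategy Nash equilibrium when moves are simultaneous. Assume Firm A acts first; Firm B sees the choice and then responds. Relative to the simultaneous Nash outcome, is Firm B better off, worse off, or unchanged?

Backward induction with Firm A moving first.
- Budget → Firm B plays High (best of 14, 4, 15); Firm A gets 7.
- Value → Firm B plays High (best of 3, 10, 11); Firm A gets 3.
- Plus → Firm B plays Mid (best of 8, 9, 7); Firm A gets 6.
- Premium → Firm B plays Low (best of 6, 2, 5); Firm A gets 13.
Firm A's induced payoffs are 7, 3, 6, 13, so Firm A commits to Premium. Subgame-perfect outcome: (Premium, Low) with payoffs (13, 6).
Under simultaneous play:
Firm A's best replies: Low→Budget; Mid→Value; High→Budget.
Firm B's best replies: Budget→High; Value→High; Plus→Mid; Premium→Low.
Only (Budget, High) has each player best-responding; Nash payoffs (7, 15).
Firm B earns 6 sequentially versus 15 at the Nash outcome: worse off.

worse off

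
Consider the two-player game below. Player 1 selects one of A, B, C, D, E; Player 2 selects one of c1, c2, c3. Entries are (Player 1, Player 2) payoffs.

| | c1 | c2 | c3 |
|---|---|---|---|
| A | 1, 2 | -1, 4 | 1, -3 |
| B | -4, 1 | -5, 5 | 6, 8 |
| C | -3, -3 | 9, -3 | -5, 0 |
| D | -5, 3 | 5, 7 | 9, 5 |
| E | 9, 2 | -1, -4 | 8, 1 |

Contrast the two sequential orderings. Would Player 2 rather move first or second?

first

If Player 1 leads: Player 2's best replies are A→c2, B→c3, C→c3, D→c2, E→c1; Player 1's induced payoffs -1, 6, -5, 5, 9; outcome (E, c1), payoffs (9, 2).
If Player 2 leads: Player 1's best replies are c1→E, c2→C, c3→D; Player 2's induced payoffs 2, -3, 5; outcome (D, c3), payoffs (9, 5).
Player 2 gets 5 moving first and 2 moving second, so Player 2 prefers to move first.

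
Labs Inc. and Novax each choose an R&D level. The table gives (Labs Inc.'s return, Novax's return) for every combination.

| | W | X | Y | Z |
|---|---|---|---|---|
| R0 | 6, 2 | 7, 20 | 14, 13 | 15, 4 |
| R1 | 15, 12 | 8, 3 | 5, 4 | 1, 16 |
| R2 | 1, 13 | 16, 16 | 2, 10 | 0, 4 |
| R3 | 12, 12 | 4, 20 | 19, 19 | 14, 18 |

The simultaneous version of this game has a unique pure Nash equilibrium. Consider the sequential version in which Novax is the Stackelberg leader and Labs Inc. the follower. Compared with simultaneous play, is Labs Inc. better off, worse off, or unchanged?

Labs Inc. best-responds to each possible Novax move:
- W: Labs Inc. compares 6, 15, 1, 12 and picks R1; Novax would get 12.
- X: Labs Inc. compares 7, 8, 16, 4 and picks R2; Novax would get 16.
- Y: Labs Inc. compares 14, 5, 2, 19 and picks R3; Novax would get 19.
- Z: Labs Inc. compares 15, 1, 0, 14 and picks R0; Novax would get 4.
Among 12, 16, 19, 4, the best is 19 at Y. Subgame-perfect outcome: (R3, Y) with payoffs (19, 19).
Under simultaneous play:
Labs Inc.'s best replies: W→R1; X→R2; Y→R3; Z→R0.
Novax's best replies: R0→X; R1→Z; R2→X; R3→X.
Only (R2, X) has each player best-responding; Nash payoffs (16, 16).
Labs Inc. earns 19 sequentially versus 16 at the Nash outcome: better off.

better off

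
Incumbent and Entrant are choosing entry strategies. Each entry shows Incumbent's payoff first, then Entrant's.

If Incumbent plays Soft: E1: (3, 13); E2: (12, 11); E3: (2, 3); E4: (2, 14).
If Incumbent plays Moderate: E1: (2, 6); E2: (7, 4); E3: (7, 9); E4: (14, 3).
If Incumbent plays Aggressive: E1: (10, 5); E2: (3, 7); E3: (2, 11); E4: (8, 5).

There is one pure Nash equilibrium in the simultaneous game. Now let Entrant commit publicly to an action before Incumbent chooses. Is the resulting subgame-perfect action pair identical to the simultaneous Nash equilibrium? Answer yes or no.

Backward induction with Entrant moving first.
- E1: BR = Aggressive, leader payoff 5.
- E2: BR = Soft, leader payoff 11.
- E3: BR = Moderate, leader payoff 9.
- E4: BR = Moderate, leader payoff 3.
Maximizing over 5, 11, 9, 3, Entrant chooses E2. Subgame-perfect outcome: (Soft, E2) with payoffs (12, 11).
For the simultaneous game, intersect best replies.
Incumbent's best replies: E1→Aggressive; E2→Soft; E3→Moderate; E4→Moderate.
Entrant's best replies: Soft→E4; Moderate→E3; Aggressive→E3.
The unique mutual best reply is (Moderate, E3), giving (7, 9).
Sequential outcome (Soft, E2) differs from the Nash profile (Moderate, E3).

no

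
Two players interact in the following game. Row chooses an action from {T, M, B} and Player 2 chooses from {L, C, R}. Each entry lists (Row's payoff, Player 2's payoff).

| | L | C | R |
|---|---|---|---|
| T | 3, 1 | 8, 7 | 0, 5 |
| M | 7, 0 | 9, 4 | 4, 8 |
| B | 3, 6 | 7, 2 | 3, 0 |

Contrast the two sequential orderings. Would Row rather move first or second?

If Row leads: Player 2's best replies are T→C, M→R, B→L; Row's induced payoffs 8, 4, 3; outcome (T, C), payoffs (8, 7).
If Player 2 leads: Row's best replies are L→M, C→M, R→M; Player 2's induced payoffs 0, 4, 8; outcome (M, R), payoffs (4, 8).
Row gets 8 moving first and 4 moving second, so Row prefers to move first.

first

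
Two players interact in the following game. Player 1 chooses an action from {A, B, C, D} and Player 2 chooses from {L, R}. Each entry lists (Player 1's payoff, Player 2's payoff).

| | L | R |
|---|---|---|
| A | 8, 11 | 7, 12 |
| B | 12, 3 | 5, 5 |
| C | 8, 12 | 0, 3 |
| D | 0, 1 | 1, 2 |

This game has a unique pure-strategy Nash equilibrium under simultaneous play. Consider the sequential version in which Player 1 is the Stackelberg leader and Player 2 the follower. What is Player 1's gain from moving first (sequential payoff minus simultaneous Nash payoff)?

1

Backward induction with Player 1 moving first.
- A: BR = R, leader payoff 7.
- B: BR = R, leader payoff 5.
- C: BR = L, leader payoff 8.
- D: BR = R, leader payoff 1.
Maximizing over 7, 5, 8, 1, Player 1 chooses C. Subgame-perfect outcome: (C, L) with payoffs (8, 12).
Now find the simultaneous Nash equilibrium.
Player 1's best replies: L→B; R→A.
Player 2's best replies: A→R; B→R; C→L; D→R.
Only (A, R) has each player best-responding; Nash payoffs (7, 12).
Player 1's commitment gain: 8 − 7 = 1.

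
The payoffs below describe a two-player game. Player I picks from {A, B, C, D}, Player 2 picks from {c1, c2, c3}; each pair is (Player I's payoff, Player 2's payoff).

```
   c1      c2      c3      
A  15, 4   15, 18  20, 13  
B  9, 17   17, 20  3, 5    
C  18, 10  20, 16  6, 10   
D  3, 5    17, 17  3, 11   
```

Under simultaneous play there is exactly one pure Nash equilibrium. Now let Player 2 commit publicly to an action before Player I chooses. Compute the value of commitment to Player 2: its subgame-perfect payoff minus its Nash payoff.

0

Work backward from Player I's decision.
- c1: Player I compares 15, 9, 18, 3 and picks C; Player 2 would get 10.
- c2: Player I compares 15, 17, 20, 17 and picks C; Player 2 would get 16.
- c3: Player I compares 20, 3, 6, 3 and picks A; Player 2 would get 13.
Player 2's induced payoffs are 10, 16, 13, so Player 2 commits to c2. Subgame-perfect outcome: (C, c2) with payoffs (20, 16).
Now find the simultaneous Nash equilibrium.
Player I's best replies: c1→C; c2→C; c3→A.
Player 2's best replies: A→c2; B→c2; C→c2; D→c2.
The unique mutual best reply is (C, c2), giving (20, 16).
Player 2's commitment gain: 16 − 16 = 0.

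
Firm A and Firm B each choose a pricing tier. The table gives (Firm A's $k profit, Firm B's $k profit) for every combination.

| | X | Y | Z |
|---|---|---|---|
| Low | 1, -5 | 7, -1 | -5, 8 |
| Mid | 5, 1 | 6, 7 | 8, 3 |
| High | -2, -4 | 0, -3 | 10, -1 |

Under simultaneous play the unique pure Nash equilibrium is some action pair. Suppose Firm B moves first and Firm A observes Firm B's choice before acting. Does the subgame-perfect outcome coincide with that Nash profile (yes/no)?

no

Backward induction with Firm B moving first.
- X: Firm A compares 1, 5, -2 and picks Mid; Firm B would get 1.
- Y: Firm A compares 7, 6, 0 and picks Low; Firm B would get -1.
- Z: Firm A compares -5, 8, 10 and picks High; Firm B would get -1.
Among 1, -1, -1, the best is 1 at X. Subgame-perfect outcome: (Mid, X) with payoffs (5, 1).
Now find the simultaneous Nash equilibrium.
Firm A's best replies: X→Mid; Y→Low; Z→High.
Firm B's best replies: Low→Z; Mid→Y; High→Z.
Only (High, Z) has each player best-responding; Nash payoffs (10, -1).
Sequential outcome (Mid, X) differs from the Nash profile (High, Z).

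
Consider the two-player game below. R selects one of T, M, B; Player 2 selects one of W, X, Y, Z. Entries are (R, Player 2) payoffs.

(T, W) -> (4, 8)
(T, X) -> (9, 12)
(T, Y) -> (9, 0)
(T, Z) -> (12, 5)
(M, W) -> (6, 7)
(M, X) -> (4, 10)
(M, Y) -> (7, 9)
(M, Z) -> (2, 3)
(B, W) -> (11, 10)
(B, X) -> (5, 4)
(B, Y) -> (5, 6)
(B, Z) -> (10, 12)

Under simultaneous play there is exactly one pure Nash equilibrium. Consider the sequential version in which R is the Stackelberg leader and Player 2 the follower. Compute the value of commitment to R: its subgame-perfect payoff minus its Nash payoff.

1

Player 2 best-responds to each possible R move:
- T: Player 2 compares 8, 12, 0, 5 and picks X; R would get 9.
- M: Player 2 compares 7, 10, 9, 3 and picks X; R would get 4.
- B: Player 2 compares 10, 4, 6, 12 and picks Z; R would get 10.
Among 9, 4, 10, the best is 10 at B. Subgame-perfect outcome: (B, Z) with payoffs (10, 12).
Under simultaneous play:
R's best replies: W→B; X→T; Y→T; Z→T.
Player 2's best replies: T→X; M→X; B→Z.
Only (T, X) has each player best-responding; Nash payoffs (9, 12).
R's commitment gain: 10 − 9 = 1.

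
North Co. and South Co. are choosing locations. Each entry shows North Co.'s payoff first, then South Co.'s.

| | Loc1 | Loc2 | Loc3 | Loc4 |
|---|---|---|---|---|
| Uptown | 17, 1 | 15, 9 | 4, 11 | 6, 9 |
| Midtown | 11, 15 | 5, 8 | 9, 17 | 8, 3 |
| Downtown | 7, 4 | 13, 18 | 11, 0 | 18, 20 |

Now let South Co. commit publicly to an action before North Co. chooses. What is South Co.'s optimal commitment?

North Co. best-responds to each possible South Co. move:
- Loc1: BR = Uptown, leader payoff 1.
- Loc2: BR = Uptown, leader payoff 9.
- Loc3: BR = Downtown, leader payoff 0.
- Loc4: BR = Downtown, leader payoff 20.
Maximizing over 1, 9, 0, 20, South Co. chooses Loc4. Subgame-perfect outcome: (Downtown, Loc4) with payoffs (18, 20).

Loc4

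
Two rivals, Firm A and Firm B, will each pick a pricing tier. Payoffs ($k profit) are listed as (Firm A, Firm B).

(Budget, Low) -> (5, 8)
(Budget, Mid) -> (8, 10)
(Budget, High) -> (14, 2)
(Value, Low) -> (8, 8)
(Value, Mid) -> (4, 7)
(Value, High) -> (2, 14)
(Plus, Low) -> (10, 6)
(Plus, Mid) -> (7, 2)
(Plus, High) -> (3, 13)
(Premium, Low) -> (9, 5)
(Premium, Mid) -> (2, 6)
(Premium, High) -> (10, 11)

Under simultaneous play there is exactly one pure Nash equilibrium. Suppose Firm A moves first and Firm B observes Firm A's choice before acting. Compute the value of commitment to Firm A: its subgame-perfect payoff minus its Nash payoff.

2

Firm B best-responds to each possible Firm A move:
- Budget: Firm B compares 8, 10, 2 and picks Mid; Firm A would get 8.
- Value: Firm B compares 8, 7, 14 and picks High; Firm A would get 2.
- Plus: Firm B compares 6, 2, 13 and picks High; Firm A would get 3.
- Premium: Firm B compares 5, 6, 11 and picks High; Firm A would get 10.
Maximizing over 8, 2, 3, 10, Firm A chooses Premium. Subgame-perfect outcome: (Premium, High) with payoffs (10, 11).
Now find the simultaneous Nash equilibrium.
Firm A's best replies: Low→Plus; Mid→Budget; High→Budget.
Firm B's best replies: Budget→Mid; Value→High; Plus→High; Premium→High.
Only (Budget, Mid) has each player best-responding; Nash payoffs (8, 10).
Firm A's commitment gain: 10 − 8 = 2.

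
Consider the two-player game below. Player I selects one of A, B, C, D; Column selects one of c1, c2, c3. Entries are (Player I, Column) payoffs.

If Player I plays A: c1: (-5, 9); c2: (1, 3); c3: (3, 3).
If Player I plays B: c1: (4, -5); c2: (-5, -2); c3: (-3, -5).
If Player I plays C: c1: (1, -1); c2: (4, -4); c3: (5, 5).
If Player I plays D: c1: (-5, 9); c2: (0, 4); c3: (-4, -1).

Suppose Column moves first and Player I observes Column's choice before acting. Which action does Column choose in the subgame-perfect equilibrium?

c3

Player I best-responds to each possible Column move:
- c1: BR = B, leader payoff -5.
- c2: BR = C, leader payoff -4.
- c3: BR = C, leader payoff 5.
Column's induced payoffs are -5, -4, 5, so Column commits to c3. Subgame-perfect outcome: (C, c3) with payoffs (5, 5).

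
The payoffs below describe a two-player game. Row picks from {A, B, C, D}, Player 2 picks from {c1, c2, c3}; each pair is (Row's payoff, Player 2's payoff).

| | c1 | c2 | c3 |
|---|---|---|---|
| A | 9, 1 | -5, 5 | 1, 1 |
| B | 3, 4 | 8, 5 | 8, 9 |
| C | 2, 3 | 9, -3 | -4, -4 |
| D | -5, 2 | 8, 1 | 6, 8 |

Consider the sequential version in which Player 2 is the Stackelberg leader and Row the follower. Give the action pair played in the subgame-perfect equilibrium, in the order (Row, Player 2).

Solve by backward induction (Player 2 leads).
- c1 → Row plays A (best of 9, 3, 2, -5); Player 2 gets 1.
- c2 → Row plays C (best of -5, 8, 9, 8); Player 2 gets -3.
- c3 → Row plays B (best of 1, 8, -4, 6); Player 2 gets 9.
Among 1, -3, 9, the best is 9 at c3. Subgame-perfect outcome: (B, c3) with payoffs (8, 9).

(B, c3)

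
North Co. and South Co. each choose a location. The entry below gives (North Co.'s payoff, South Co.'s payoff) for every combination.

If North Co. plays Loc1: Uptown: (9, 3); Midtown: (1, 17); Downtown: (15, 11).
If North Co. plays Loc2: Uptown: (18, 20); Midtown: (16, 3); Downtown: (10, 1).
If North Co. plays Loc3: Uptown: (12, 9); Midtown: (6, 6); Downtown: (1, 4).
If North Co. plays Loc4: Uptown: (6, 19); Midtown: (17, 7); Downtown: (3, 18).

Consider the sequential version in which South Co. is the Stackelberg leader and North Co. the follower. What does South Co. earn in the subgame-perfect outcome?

North Co. best-responds to each possible South Co. move:
- Uptown: BR = Loc2, leader payoff 20.
- Midtown: BR = Loc4, leader payoff 7.
- Downtown: BR = Loc1, leader payoff 11.
Among 20, 7, 11, the best is 20 at Uptown. Subgame-perfect outcome: (Loc2, Uptown) with payoffs (18, 20).

20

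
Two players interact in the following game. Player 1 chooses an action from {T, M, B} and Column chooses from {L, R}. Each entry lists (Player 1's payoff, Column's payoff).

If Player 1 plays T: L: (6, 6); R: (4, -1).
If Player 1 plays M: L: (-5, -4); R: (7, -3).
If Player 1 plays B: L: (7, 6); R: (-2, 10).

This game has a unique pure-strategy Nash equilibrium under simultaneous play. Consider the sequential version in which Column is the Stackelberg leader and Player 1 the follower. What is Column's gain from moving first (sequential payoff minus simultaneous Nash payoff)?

9

Backward induction with Column moving first.
- L: BR = B, leader payoff 6.
- R: BR = M, leader payoff -3.
Column's induced payoffs are 6, -3, so Column commits to L. Subgame-perfect outcome: (B, L) with payoffs (7, 6).
Now find the simultaneous Nash equilibrium.
Player 1's best replies: L→B; R→M.
Column's best replies: T→L; M→R; B→R.
Only (M, R) has each player best-responding; Nash payoffs (7, -3).
Column's commitment gain: 6 − -3 = 9.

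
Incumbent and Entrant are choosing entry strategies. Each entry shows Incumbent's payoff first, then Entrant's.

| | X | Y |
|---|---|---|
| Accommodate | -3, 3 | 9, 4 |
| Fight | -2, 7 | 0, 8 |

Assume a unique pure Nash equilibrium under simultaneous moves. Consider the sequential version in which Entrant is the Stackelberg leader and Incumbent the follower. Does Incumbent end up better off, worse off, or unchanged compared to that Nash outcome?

Backward induction with Entrant moving first.
- X: BR = Fight, leader payoff 7.
- Y: BR = Accommodate, leader payoff 4.
Among 7, 4, the best is 7 at X. Subgame-perfect outcome: (Fight, X) with payoffs (-2, 7).
For the simultaneous game, intersect best replies.
Incumbent's best replies: X→Fight; Y→Accommodate.
Entrant's best replies: Accommodate→Y; Fight→Y.
Only (Accommodate, Y) has each player best-responding; Nash payoffs (9, 4).
Incumbent earns -2 sequentially versus 9 at the Nash outcome: worse off.

worse off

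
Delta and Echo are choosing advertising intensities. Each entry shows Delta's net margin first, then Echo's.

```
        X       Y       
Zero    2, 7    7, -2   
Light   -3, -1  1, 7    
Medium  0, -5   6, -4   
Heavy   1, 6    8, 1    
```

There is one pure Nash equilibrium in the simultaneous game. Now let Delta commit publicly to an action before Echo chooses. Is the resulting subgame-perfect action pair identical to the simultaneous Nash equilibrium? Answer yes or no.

no

Echo best-responds to each possible Delta move:
- Zero: BR = X, leader payoff 2.
- Light: BR = Y, leader payoff 1.
- Medium: BR = Y, leader payoff 6.
- Heavy: BR = X, leader payoff 1.
Maximizing over 2, 1, 6, 1, Delta chooses Medium. Subgame-perfect outcome: (Medium, Y) with payoffs (6, -4).
Now find the simultaneous Nash equilibrium.
Delta's best replies: X→Zero; Y→Heavy.
Echo's best replies: Zero→X; Light→Y; Medium→Y; Heavy→X.
The unique mutual best reply is (Zero, X), giving (2, 7).
Sequential outcome (Medium, Y) differs from the Nash profile (Zero, X).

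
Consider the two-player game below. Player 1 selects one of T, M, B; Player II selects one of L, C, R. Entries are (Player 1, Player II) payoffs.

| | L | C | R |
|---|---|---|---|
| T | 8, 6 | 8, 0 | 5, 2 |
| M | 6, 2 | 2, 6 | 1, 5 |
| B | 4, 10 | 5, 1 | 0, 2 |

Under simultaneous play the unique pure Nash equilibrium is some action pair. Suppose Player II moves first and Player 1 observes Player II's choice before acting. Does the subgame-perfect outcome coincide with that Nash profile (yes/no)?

Solve by backward induction (Player II leads).
- L: BR = T, leader payoff 6.
- C: BR = T, leader payoff 0.
- R: BR = T, leader payoff 2.
Maximizing over 6, 0, 2, Player II chooses L. Subgame-perfect outcome: (T, L) with payoffs (8, 6).
Now find the simultaneous Nash equilibrium.
Player 1's best replies: L→T; C→T; R→T.
Player II's best replies: T→L; M→C; B→L.
The unique mutual best reply is (T, L), giving (8, 6).
Sequential outcome (T, L) coincides with the Nash profile (T, L).

yes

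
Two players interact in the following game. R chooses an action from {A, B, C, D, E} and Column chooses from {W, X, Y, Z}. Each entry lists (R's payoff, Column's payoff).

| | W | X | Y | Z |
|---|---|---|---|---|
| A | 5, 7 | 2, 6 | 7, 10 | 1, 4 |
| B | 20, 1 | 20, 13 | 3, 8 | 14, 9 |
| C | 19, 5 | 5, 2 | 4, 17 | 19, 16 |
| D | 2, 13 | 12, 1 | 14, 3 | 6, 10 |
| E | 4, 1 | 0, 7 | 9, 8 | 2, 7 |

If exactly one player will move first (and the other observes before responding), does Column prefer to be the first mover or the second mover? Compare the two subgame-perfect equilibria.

first

If R leads: Column's best replies are A→Y, B→X, C→Y, D→W, E→Y; R's induced payoffs 7, 20, 4, 2, 9; outcome (B, X), payoffs (20, 13).
If Column leads: R's best replies are W→B, X→B, Y→D, Z→C; Column's induced payoffs 1, 13, 3, 16; outcome (C, Z), payoffs (19, 16).
Column gets 16 moving first and 13 moving second, so Column prefers to move first.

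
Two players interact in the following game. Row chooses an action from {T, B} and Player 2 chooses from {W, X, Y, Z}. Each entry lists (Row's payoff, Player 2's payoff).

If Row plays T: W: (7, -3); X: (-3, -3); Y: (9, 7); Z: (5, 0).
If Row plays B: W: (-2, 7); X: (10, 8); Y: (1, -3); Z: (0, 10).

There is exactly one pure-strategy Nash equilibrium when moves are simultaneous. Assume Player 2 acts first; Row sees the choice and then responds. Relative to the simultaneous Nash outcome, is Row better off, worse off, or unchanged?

better off

Row best-responds to each possible Player 2 move:
- W → Row plays T (best of 7, -2); Player 2 gets -3.
- X → Row plays B (best of -3, 10); Player 2 gets 8.
- Y → Row plays T (best of 9, 1); Player 2 gets 7.
- Z → Row plays T (best of 5, 0); Player 2 gets 0.
Maximizing over -3, 8, 7, 0, Player 2 chooses X. Subgame-perfect outcome: (B, X) with payoffs (10, 8).
Now find the simultaneous Nash equilibrium.
Row's best replies: W→T; X→B; Y→T; Z→T.
Player 2's best replies: T→Y; B→Z.
The unique mutual best reply is (T, Y), giving (9, 7).
Row earns 10 sequentially versus 9 at the Nash outcome: better off.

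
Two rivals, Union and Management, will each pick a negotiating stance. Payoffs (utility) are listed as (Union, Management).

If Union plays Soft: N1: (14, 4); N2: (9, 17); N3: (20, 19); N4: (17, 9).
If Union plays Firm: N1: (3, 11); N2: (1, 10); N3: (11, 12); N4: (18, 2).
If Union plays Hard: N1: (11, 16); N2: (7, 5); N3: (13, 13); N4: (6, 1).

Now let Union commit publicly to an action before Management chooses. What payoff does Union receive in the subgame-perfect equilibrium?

Work backward from Management's decision.
- Soft → Management plays N3 (best of 4, 17, 19, 9); Union gets 20.
- Firm → Management plays N3 (best of 11, 10, 12, 2); Union gets 11.
- Hard → Management plays N1 (best of 16, 5, 13, 1); Union gets 11.
Maximizing over 20, 11, 11, Union chooses Soft. Subgame-perfect outcome: (Soft, N3) with payoffs (20, 19).

20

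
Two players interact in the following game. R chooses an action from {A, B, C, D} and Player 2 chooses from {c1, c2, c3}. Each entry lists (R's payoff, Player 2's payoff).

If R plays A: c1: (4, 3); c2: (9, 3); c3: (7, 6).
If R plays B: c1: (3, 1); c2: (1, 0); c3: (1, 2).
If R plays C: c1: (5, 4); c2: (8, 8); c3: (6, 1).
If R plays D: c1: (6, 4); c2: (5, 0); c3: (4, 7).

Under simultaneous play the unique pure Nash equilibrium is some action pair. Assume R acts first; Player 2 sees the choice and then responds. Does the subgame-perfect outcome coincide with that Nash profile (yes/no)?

Backward induction with R moving first.
- A → Player 2 plays c3 (best of 3, 3, 6); R gets 7.
- B → Player 2 plays c3 (best of 1, 0, 2); R gets 1.
- C → Player 2 plays c2 (best of 4, 8, 1); R gets 8.
- D → Player 2 plays c3 (best of 4, 0, 7); R gets 4.
Among 7, 1, 8, 4, the best is 8 at C. Subgame-perfect outcome: (C, c2) with payoffs (8, 8).
For the simultaneous game, intersect best replies.
R's best replies: c1→D; c2→A; c3→A.
Player 2's best replies: A→c3; B→c3; C→c2; D→c3.
The unique mutual best reply is (A, c3), giving (7, 6).
Sequential outcome (C, c2) differs from the Nash profile (A, c3).

no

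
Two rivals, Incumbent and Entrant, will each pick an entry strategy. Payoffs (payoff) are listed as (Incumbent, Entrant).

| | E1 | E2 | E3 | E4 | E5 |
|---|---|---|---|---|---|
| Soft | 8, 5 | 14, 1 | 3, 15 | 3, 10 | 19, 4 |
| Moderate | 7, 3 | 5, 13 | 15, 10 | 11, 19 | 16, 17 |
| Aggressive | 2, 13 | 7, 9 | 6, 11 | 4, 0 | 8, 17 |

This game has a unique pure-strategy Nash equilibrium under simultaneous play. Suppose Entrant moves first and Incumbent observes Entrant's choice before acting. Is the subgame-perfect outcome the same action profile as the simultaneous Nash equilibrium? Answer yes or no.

Incumbent best-responds to each possible Entrant move:
- E1 → Incumbent plays Soft (best of 8, 7, 2); Entrant gets 5.
- E2 → Incumbent plays Soft (best of 14, 5, 7); Entrant gets 1.
- E3 → Incumbent plays Moderate (best of 3, 15, 6); Entrant gets 10.
- E4 → Incumbent plays Moderate (best of 3, 11, 4); Entrant gets 19.
- E5 → Incumbent plays Soft (best of 19, 16, 8); Entrant gets 4.
Among 5, 1, 10, 19, 4, the best is 19 at E4. Subgame-perfect outcome: (Moderate, E4) with payoffs (11, 19).
Now find the simultaneous Nash equilibrium.
Incumbent's best replies: E1→Soft; E2→Soft; E3→Moderate; E4→Moderate; E5→Soft.
Entrant's best replies: Soft→E3; Moderate→E4; Aggressive→E5.
The unique mutual best reply is (Moderate, E4), giving (11, 19).
Sequential outcome (Moderate, E4) coincides with the Nash profile (Moderate, E4).

yes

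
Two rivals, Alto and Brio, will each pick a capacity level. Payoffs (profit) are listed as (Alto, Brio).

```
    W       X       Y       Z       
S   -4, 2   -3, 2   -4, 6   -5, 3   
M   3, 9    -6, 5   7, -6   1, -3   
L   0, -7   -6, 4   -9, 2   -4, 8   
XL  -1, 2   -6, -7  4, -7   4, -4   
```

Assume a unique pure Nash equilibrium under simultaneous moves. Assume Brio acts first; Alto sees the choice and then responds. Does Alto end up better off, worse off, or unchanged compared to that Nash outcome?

unchanged

Work backward from Alto's decision.
- W: Alto compares -4, 3, 0, -1 and picks M; Brio would get 9.
- X: Alto compares -3, -6, -6, -6 and picks S; Brio would get 2.
- Y: Alto compares -4, 7, -9, 4 and picks M; Brio would get -6.
- Z: Alto compares -5, 1, -4, 4 and picks XL; Brio would get -4.
Brio's induced payoffs are 9, 2, -6, -4, so Brio commits to W. Subgame-perfect outcome: (M, W) with payoffs (3, 9).
Now find the simultaneous Nash equilibrium.
Alto's best replies: W→M; X→S; Y→M; Z→XL.
Brio's best replies: S→Y; M→W; L→Z; XL→W.
The unique mutual best reply is (M, W), giving (3, 9).
Alto earns 3 sequentially versus 3 at the Nash outcome: unchanged.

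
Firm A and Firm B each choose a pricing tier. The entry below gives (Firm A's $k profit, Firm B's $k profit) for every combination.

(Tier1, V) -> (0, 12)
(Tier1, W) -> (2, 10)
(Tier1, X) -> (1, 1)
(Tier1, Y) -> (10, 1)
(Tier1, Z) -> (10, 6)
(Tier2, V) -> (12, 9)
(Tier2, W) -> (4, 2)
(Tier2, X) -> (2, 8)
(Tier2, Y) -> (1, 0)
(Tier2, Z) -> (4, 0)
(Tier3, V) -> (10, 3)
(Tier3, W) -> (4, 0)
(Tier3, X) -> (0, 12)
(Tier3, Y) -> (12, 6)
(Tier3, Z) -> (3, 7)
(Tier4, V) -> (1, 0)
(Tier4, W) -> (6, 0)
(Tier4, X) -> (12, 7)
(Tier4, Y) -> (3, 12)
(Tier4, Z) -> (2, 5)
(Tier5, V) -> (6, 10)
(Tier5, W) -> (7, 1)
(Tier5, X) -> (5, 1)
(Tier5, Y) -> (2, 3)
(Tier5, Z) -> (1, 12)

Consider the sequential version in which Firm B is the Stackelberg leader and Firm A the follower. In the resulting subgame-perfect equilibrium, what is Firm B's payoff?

9

Solve by backward induction (Firm B leads).
- V → Firm A plays Tier2 (best of 0, 12, 10, 1, 6); Firm B gets 9.
- W → Firm A plays Tier5 (best of 2, 4, 4, 6, 7); Firm B gets 1.
- X → Firm A plays Tier4 (best of 1, 2, 0, 12, 5); Firm B gets 7.
- Y → Firm A plays Tier3 (best of 10, 1, 12, 3, 2); Firm B gets 6.
- Z → Firm A plays Tier1 (best of 10, 4, 3, 2, 1); Firm B gets 6.
Maximizing over 9, 1, 7, 6, 6, Firm B chooses V. Subgame-perfect outcome: (Tier2, V) with payoffs (12, 9).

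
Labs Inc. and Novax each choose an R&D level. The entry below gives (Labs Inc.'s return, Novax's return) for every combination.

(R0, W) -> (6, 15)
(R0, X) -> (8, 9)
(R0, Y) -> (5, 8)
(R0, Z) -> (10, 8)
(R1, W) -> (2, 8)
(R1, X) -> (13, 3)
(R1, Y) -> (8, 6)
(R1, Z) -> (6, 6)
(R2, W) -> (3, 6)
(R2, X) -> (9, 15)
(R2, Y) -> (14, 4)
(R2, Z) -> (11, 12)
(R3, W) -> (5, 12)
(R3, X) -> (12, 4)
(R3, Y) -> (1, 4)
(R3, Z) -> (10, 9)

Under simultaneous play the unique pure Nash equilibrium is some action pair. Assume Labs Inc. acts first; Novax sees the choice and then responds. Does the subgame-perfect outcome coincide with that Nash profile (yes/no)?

no

Solve by backward induction (Labs Inc. leads).
- R0: Novax compares 15, 9, 8, 8 and picks W; Labs Inc. would get 6.
- R1: Novax compares 8, 3, 6, 6 and picks W; Labs Inc. would get 2.
- R2: Novax compares 6, 15, 4, 12 and picks X; Labs Inc. would get 9.
- R3: Novax compares 12, 4, 4, 9 and picks W; Labs Inc. would get 5.
Maximizing over 6, 2, 9, 5, Labs Inc. chooses R2. Subgame-perfect outcome: (R2, X) with payoffs (9, 15).
Under simultaneous play:
Labs Inc.'s best replies: W→R0; X→R1; Y→R2; Z→R2.
Novax's best replies: R0→W; R1→W; R2→X; R3→W.
Only (R0, W) has each player best-responding; Nash payoffs (6, 15).
Sequential outcome (R2, X) differs from the Nash profile (R0, W).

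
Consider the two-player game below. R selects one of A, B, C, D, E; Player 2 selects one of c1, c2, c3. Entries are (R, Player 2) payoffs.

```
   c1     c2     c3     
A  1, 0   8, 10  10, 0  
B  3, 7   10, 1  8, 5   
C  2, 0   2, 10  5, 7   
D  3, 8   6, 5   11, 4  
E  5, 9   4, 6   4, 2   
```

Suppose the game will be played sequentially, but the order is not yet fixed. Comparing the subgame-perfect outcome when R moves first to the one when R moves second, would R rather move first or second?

first

If R leads: Player 2's best replies are A→c2, B→c1, C→c2, D→c1, E→c1; R's induced payoffs 8, 3, 2, 3, 5; outcome (A, c2), payoffs (8, 10).
If Player 2 leads: R's best replies are c1→E, c2→B, c3→D; Player 2's induced payoffs 9, 1, 4; outcome (E, c1), payoffs (5, 9).
R gets 8 moving first and 5 moving second, so R prefers to move first.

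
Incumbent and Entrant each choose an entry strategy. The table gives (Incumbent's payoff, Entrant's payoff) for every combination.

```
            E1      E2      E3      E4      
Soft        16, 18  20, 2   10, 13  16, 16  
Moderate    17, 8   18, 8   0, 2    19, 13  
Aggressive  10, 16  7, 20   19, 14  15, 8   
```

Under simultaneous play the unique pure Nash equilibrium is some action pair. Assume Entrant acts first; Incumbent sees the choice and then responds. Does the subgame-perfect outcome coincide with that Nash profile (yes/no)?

no

Solve by backward induction (Entrant leads).
- E1 → Incumbent plays Moderate (best of 16, 17, 10); Entrant gets 8.
- E2 → Incumbent plays Soft (best of 20, 18, 7); Entrant gets 2.
- E3 → Incumbent plays Aggressive (best of 10, 0, 19); Entrant gets 14.
- E4 → Incumbent plays Moderate (best of 16, 19, 15); Entrant gets 13.
Among 8, 2, 14, 13, the best is 14 at E3. Subgame-perfect outcome: (Aggressive, E3) with payoffs (19, 14).
Under simultaneous play:
Incumbent's best replies: E1→Moderate; E2→Soft; E3→Aggressive; E4→Moderate.
Entrant's best replies: Soft→E1; Moderate→E4; Aggressive→E2.
Only (Moderate, E4) has each player best-responding; Nash payoffs (19, 13).
Sequential outcome (Aggressive, E3) differs from the Nash profile (Moderate, E4).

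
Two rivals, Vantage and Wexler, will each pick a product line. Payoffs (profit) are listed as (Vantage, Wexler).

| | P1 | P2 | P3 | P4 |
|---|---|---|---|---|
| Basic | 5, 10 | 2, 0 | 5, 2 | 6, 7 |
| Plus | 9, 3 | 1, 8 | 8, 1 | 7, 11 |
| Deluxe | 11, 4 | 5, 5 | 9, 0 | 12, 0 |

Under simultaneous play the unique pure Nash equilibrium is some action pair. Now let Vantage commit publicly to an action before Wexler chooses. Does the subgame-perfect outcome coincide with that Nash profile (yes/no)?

Wexler best-responds to each possible Vantage move:
- Basic: Wexler compares 10, 0, 2, 7 and picks P1; Vantage would get 5.
- Plus: Wexler compares 3, 8, 1, 11 and picks P4; Vantage would get 7.
- Deluxe: Wexler compares 4, 5, 0, 0 and picks P2; Vantage would get 5.
Vantage's induced payoffs are 5, 7, 5, so Vantage commits to Plus. Subgame-perfect outcome: (Plus, P4) with payoffs (7, 11).
For the simultaneous game, intersect best replies.
Vantage's best replies: P1→Deluxe; P2→Deluxe; P3→Deluxe; P4→Deluxe.
Wexler's best replies: Basic→P1; Plus→P4; Deluxe→P2.
Only (Deluxe, P2) has each player best-responding; Nash payoffs (5, 5).
Sequential outcome (Plus, P4) differs from the Nash profile (Deluxe, P2).

no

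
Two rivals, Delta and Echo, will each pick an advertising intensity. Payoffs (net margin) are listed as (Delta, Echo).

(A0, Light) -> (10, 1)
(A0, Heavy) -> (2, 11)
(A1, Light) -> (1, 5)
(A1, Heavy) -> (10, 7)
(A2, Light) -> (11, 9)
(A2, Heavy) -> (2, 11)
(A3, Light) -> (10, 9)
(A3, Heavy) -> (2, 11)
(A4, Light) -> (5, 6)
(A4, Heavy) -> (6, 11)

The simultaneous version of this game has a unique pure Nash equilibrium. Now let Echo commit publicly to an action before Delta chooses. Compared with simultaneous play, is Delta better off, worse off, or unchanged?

better off

Work backward from Delta's decision.
- Light: Delta compares 10, 1, 11, 10, 5 and picks A2; Echo would get 9.
- Heavy: Delta compares 2, 10, 2, 2, 6 and picks A1; Echo would get 7.
Among 9, 7, the best is 9 at Light. Subgame-perfect outcome: (A2, Light) with payoffs (11, 9).
Now find the simultaneous Nash equilibrium.
Delta's best replies: Light→A2; Heavy→A1.
Echo's best replies: A0→Heavy; A1→Heavy; A2→Heavy; A3→Heavy; A4→Heavy.
Only (A1, Heavy) has each player best-responding; Nash payoffs (10, 7).
Delta earns 11 sequentially versus 10 at the Nash outcome: better off.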